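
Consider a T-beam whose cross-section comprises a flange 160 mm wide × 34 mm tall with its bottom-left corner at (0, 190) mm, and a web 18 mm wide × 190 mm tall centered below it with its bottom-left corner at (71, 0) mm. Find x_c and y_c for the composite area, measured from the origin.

web: A = 18 × 190 = 3420.00, centroid at (80.00, 95.00).
flange: A = 160 × 34 = 5440.00, centroid at (80.00, 207.00).
ΣA = 8860.00 mm²
ΣAx_c = (3420.00)(80.00) + (5440.00)(80.00) = 708800.00 mm³
ΣAy_c = (3420.00)(95.00) + (5440.00)(207.00) = 1450980.00 mm³
x_c = 708800.00 / 8860.00 = 80.00 mm
y_c = 1450980.00 / 8860.00 = 163.77 mm

x_c = 80.00 mm, y_c = 163.77 mm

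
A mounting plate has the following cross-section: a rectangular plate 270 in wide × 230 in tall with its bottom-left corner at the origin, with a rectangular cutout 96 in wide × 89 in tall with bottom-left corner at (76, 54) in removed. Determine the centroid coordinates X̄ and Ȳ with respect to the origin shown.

Part | A | x̄ᵢ | ȳᵢ | A·x̄ᵢ | A·ȳᵢ
plate | 62100.00 | 135.00 | 115.00 | 8383500.00 | 7141500.00
hole | -8544.00 | 124.00 | 98.50 | -1059456.00 | -841584.00
Σ | 53556.00 |  |  | 7324044.00 | 6299916.00
X̄ = 7324044.00 / 53556.00 = 136.75 in
Ȳ = 6299916.00 / 53556.00 = 117.63 in

X̄ = 136.75 in, Ȳ = 117.63 in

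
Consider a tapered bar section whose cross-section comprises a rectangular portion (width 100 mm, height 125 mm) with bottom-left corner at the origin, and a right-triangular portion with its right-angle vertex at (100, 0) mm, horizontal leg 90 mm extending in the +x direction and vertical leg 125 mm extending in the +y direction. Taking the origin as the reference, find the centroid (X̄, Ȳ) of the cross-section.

rectangular portion: A = 100 × 125 = 12500.00, centroid at (50.00, 62.50).
triangular portion: A = ½·90·125 = 5625.00, centroid at (130.00, 41.67).
ΣA = 18125.00 mm², ΣAX̄ = 1356250.00 mm³, ΣAȲ = 1015625.00 mm³.
X̄ = 1356250.00/18125.00 = 74.83 mm; Ȳ = 1015625.00/18125.00 = 56.03 mm.

X̄ = 74.83 mm, Ȳ = 56.03 mm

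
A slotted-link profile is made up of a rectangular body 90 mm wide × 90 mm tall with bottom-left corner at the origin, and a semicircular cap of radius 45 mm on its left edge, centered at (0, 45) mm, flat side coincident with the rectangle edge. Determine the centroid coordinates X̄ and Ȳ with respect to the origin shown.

X̄ = 26.93 mm, Ȳ = 45.00 mm

Part | A | x̄ᵢ | ȳᵢ | A·x̄ᵢ | A·ȳᵢ
rectangular body | 8100.00 | 45.00 | 45.00 | 364500.00 | 364500.00
semicircular end | 3180.86 | -19.10 | 45.00 | -60750.00 | 143138.82
Σ | 11280.86 |  |  | 303750.00 | 507638.82
X̄ = 303750.00 / 11280.86 = 26.93 mm
Ȳ = 507638.82 / 11280.86 = 45.00 mm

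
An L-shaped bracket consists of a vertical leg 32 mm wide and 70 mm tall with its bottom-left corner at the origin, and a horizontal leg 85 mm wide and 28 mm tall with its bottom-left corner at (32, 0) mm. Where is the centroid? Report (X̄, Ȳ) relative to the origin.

X̄ = 46.14 mm, Ȳ = 24.18 mm

vertical leg: A = 32 × 70 = 2240.00, centroid at (16.00, 35.00).
horizontal leg: A = 85 × 28 = 2380.00, centroid at (74.50, 14.00).
ΣA = 4620.00 mm²
ΣAX̄ = (2240.00)(16.00) + (2380.00)(74.50) = 213150.00 mm³
ΣAȲ = (2240.00)(35.00) + (2380.00)(14.00) = 111720.00 mm³
X̄ = 213150.00 / 4620.00 = 46.14 mm
Ȳ = 111720.00 / 4620.00 = 24.18 mm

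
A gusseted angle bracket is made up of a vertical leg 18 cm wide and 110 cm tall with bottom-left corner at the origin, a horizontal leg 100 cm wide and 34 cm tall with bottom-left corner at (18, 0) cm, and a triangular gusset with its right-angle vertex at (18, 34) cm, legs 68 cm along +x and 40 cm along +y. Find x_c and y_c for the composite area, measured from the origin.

vertical leg: A = 18 × 110 = 1980.00, centroid at (9.00, 55.00).
horizontal leg: A = 100 × 34 = 3400.00, centroid at (68.00, 17.00).
gusset: A = ½·68·40 = 1360.00, centroid at (40.67, 47.33).
ΣA = 6740.00 cm², ΣAx_c = 304326.67 cm³, ΣAy_c = 231073.33 cm³.
x_c = 304326.67/6740.00 = 45.15 cm; y_c = 231073.33/6740.00 = 34.28 cm.

x_c = 45.15 cm, y_c = 34.28 cm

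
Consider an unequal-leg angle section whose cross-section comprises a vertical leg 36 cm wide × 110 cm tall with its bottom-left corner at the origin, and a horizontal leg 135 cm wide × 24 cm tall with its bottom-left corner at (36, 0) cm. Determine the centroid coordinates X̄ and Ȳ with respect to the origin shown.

vertical leg: A = 36 × 110 = 3960.00, centroid at (18.00, 55.00).
horizontal leg: A = 135 × 24 = 3240.00, centroid at (103.50, 12.00).
ΣA = 7200.00 cm², ΣAX̄ = 406620.00 cm³, ΣAȲ = 256680.00 cm³.
X̄ = 406620.00/7200.00 = 56.48 cm; Ȳ = 256680.00/7200.00 = 35.65 cm.

X̄ = 56.48 cm, Ȳ = 35.65 cm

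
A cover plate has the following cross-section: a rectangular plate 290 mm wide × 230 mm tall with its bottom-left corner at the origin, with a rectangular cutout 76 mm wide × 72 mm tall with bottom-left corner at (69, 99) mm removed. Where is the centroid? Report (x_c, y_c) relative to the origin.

x_c = 148.40 mm, y_c = 113.21 mm

Part | A | x̄ᵢ | ȳᵢ | A·x̄ᵢ | A·ȳᵢ
plate | 66700.00 | 145.00 | 115.00 | 9671500.00 | 7670500.00
hole | -5472.00 | 107.00 | 135.00 | -585504.00 | -738720.00
Σ | 61228.00 |  |  | 9085996.00 | 6931780.00
x_c = 9085996.00 / 61228.00 = 148.40 mm
y_c = 6931780.00 / 61228.00 = 113.21 mm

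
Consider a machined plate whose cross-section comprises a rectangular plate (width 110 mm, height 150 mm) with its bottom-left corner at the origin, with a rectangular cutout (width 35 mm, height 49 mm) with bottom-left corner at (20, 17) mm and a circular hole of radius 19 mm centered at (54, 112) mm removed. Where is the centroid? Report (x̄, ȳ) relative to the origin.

plate: A = 110 × 150 = 16500.00, centroid at (55.00, 75.00).
hole 1: A = −(35 × 49) = -1715.00, centroid at (37.50, 41.50).
hole 2: A = −π·19² = -1134.11, centroid at (54.00, 112.00).
ΣA = 13650.89 mm², ΣAx̄ = 781945.29 mm³, ΣAȳ = 1039306.63 mm³.
x̄ = 781945.29/13650.89 = 57.28 mm; ȳ = 1039306.63/13650.89 = 76.13 mm.

x̄ = 57.28 mm, ȳ = 76.13 mm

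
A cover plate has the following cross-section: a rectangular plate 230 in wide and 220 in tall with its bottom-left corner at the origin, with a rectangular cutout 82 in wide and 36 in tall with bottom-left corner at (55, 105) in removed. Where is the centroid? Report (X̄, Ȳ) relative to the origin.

plate: A = 230 × 220 = 50600.00, centroid at (115.00, 110.00).
hole: A = −(82 × 36) = -2952.00, centroid at (96.00, 123.00).
ΣA = 47648.00 in², ΣAX̄ = 5535608.00 in³, ΣAȲ = 5202904.00 in³.
X̄ = 5535608.00/47648.00 = 116.18 in; Ȳ = 5202904.00/47648.00 = 109.19 in.

X̄ = 116.18 in, Ȳ = 109.19 in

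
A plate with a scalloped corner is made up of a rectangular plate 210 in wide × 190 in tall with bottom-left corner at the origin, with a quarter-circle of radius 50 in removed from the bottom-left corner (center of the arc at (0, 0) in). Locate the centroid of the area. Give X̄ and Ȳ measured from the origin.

X̄ = 109.34 in, Ȳ = 98.82 in

plate: A = 210 × 190 = 39900.00, centroid at (105.00, 95.00).
removed quarter-circle: A = −¼π·50² = -1963.50, centroid at (21.22, 21.22).
ΣA = 37936.50 in²
ΣAX̄ = (39900.00)(105.00) + (-1963.50)(21.22) = 4147833.33 in³
ΣAȲ = (39900.00)(95.00) + (-1963.50)(21.22) = 3748833.33 in³
X̄ = 4147833.33 / 37936.50 = 109.34 in
Ȳ = 3748833.33 / 37936.50 = 98.82 in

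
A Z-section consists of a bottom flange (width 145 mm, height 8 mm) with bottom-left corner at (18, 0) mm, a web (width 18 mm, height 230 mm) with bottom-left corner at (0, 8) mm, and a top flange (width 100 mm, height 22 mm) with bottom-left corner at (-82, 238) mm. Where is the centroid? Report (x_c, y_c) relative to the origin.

bottom flange: A = 145 × 8 = 1160.00, centroid at (90.50, 4.00).
web: A = 18 × 230 = 4140.00, centroid at (9.00, 123.00).
top flange: A = 100 × 22 = 2200.00, centroid at (-32.00, 249.00).
ΣA = 7500.00 mm², ΣAx_c = 71840.00 mm³, ΣAy_c = 1061660.00 mm³.
x_c = 71840.00/7500.00 = 9.58 mm; y_c = 1061660.00/7500.00 = 141.55 mm.

x_c = 9.58 mm, y_c = 141.55 mm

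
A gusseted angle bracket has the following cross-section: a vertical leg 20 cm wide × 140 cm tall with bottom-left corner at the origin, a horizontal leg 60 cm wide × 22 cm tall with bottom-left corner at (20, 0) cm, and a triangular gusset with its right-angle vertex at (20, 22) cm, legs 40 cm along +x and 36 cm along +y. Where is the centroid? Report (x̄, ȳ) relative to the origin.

Part | A | x̄ᵢ | ȳᵢ | A·x̄ᵢ | A·ȳᵢ
vertical leg | 2800.00 | 10.00 | 70.00 | 28000.00 | 196000.00
horizontal leg | 1320.00 | 50.00 | 11.00 | 66000.00 | 14520.00
gusset | 720.00 | 33.33 | 34.00 | 24000.00 | 24480.00
Σ | 4840.00 |  |  | 118000.00 | 235000.00
x̄ = 118000.00 / 4840.00 = 24.38 cm
ȳ = 235000.00 / 4840.00 = 48.55 cm

x̄ = 24.38 cm, ȳ = 48.55 cm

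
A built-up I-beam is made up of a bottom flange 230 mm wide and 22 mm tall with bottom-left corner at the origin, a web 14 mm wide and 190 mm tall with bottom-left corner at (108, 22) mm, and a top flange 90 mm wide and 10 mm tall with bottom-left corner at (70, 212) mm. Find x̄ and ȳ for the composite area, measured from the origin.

bottom flange: A = 230 × 22 = 5060.00, centroid at (115.00, 11.00).
web: A = 14 × 190 = 2660.00, centroid at (115.00, 117.00).
top flange: A = 90 × 10 = 900.00, centroid at (115.00, 217.00).
ΣA = 8620.00 mm²
ΣAx̄ = (5060.00)(115.00) + (2660.00)(115.00) + (900.00)(115.00) = 991300.00 mm³
ΣAȳ = (5060.00)(11.00) + (2660.00)(117.00) + (900.00)(217.00) = 562180.00 mm³
x̄ = 991300.00 / 8620.00 = 115.00 mm
ȳ = 562180.00 / 8620.00 = 65.22 mm

x̄ = 115.00 mm, ȳ = 65.22 mm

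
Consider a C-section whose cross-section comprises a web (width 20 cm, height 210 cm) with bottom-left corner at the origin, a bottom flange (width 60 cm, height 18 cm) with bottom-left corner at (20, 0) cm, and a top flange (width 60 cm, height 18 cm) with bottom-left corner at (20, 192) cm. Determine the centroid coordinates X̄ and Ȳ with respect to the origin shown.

X̄ = 23.58 cm, Ȳ = 105.00 cm

web: A = 20 × 210 = 4200.00, centroid at (10.00, 105.00).
bottom flange: A = 60 × 18 = 1080.00, centroid at (50.00, 9.00).
top flange: A = 60 × 18 = 1080.00, centroid at (50.00, 201.00).
ΣA = 6360.00 cm²
ΣAX̄ = (4200.00)(10.00) + (1080.00)(50.00) + (1080.00)(50.00) = 150000.00 cm³
ΣAȲ = (4200.00)(105.00) + (1080.00)(9.00) + (1080.00)(201.00) = 667800.00 cm³
X̄ = 150000.00 / 6360.00 = 23.58 cm
Ȳ = 667800.00 / 6360.00 = 105.00 cm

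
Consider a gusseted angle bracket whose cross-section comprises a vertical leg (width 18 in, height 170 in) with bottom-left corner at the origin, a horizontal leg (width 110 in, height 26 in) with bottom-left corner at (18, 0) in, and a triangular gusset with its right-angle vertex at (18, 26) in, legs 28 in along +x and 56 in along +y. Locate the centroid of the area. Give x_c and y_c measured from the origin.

Part | A | x̄ᵢ | ȳᵢ | A·x̄ᵢ | A·ȳᵢ
vertical leg | 3060.00 | 9.00 | 85.00 | 27540.00 | 260100.00
horizontal leg | 2860.00 | 73.00 | 13.00 | 208780.00 | 37180.00
gusset | 784.00 | 27.33 | 44.67 | 21429.33 | 35018.67
Σ | 6704.00 |  |  | 257749.33 | 332298.67
x_c = 257749.33 / 6704.00 = 38.45 in
y_c = 332298.67 / 6704.00 = 49.57 in

x_c = 38.45 in, y_c = 49.57 in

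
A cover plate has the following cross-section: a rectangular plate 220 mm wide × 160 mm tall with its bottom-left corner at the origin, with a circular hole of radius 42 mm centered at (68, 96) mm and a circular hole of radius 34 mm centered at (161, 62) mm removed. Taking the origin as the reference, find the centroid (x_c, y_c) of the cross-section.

x_c = 111.83 mm, y_c = 79.10 mm

plate: A = 220 × 160 = 35200.00, centroid at (110.00, 80.00).
hole 1: A = −π·42² = -5541.77, centroid at (68.00, 96.00).
hole 2: A = −π·34² = -3631.68, centroid at (161.00, 62.00).
ΣA = 26026.55 mm²
ΣAx_c = (35200.00)(110.00) + (-5541.77)(68.00) + (-3631.68)(161.00) = 2910459.02 mm³
ΣAy_c = (35200.00)(80.00) + (-5541.77)(96.00) + (-3631.68)(62.00) = 2058825.91 mm³
x_c = 2910459.02 / 26026.55 = 111.83 mm
y_c = 2058825.91 / 26026.55 = 79.10 mm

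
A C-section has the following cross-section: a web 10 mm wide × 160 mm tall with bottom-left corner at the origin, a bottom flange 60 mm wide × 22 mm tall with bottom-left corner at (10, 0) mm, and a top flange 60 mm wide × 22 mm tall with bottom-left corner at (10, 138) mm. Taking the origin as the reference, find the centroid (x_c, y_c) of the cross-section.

x_c = 26.79 mm, y_c = 80.00 mm

Part | A | x̄ᵢ | ȳᵢ | A·x̄ᵢ | A·ȳᵢ
web | 1600.00 | 5.00 | 80.00 | 8000.00 | 128000.00
bottom flange | 1320.00 | 40.00 | 11.00 | 52800.00 | 14520.00
top flange | 1320.00 | 40.00 | 149.00 | 52800.00 | 196680.00
Σ | 4240.00 |  |  | 113600.00 | 339200.00
x_c = 113600.00 / 4240.00 = 26.79 mm
y_c = 339200.00 / 4240.00 = 80.00 mm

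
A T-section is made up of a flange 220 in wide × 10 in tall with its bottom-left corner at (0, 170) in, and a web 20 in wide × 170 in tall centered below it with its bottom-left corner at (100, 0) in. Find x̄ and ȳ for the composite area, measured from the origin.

web: A = 20 × 170 = 3400.00, centroid at (110.00, 85.00).
flange: A = 220 × 10 = 2200.00, centroid at (110.00, 175.00).
ΣA = 5600.00 in², ΣAx̄ = 616000.00 in³, ΣAȳ = 674000.00 in³.
x̄ = 616000.00/5600.00 = 110.00 in; ȳ = 674000.00/5600.00 = 120.36 in.

x̄ = 110.00 in, ȳ = 120.36 in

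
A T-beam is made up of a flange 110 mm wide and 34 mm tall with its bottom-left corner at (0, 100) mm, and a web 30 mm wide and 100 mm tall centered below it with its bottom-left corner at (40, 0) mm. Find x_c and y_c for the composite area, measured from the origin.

x_c = 55.00 mm, y_c = 87.18 mm

web: A = 30 × 100 = 3000.00, centroid at (55.00, 50.00).
flange: A = 110 × 34 = 3740.00, centroid at (55.00, 117.00).
ΣA = 6740.00 mm², ΣAx_c = 370700.00 mm³, ΣAy_c = 587580.00 mm³.
x_c = 370700.00/6740.00 = 55.00 mm; y_c = 587580.00/6740.00 = 87.18 mm.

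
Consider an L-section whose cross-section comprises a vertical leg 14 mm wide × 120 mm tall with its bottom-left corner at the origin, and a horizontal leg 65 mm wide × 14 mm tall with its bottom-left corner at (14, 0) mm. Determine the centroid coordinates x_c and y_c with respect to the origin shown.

x_c = 20.88 mm, y_c = 41.38 mm

Part | A | x̄ᵢ | ȳᵢ | A·x̄ᵢ | A·ȳᵢ
vertical leg | 1680.00 | 7.00 | 60.00 | 11760.00 | 100800.00
horizontal leg | 910.00 | 46.50 | 7.00 | 42315.00 | 6370.00
Σ | 2590.00 |  |  | 54075.00 | 107170.00
x_c = 54075.00 / 2590.00 = 20.88 mm
y_c = 107170.00 / 2590.00 = 41.38 mm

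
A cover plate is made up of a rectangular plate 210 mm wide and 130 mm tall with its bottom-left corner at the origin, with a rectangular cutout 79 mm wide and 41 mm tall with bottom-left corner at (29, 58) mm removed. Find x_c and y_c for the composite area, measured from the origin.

x_c = 109.91 mm, y_c = 63.18 mm

plate: A = 210 × 130 = 27300.00, centroid at (105.00, 65.00).
hole: A = −(79 × 41) = -3239.00, centroid at (68.50, 78.50).
ΣA = 24061.00 mm², ΣAx_c = 2644628.50 mm³, ΣAy_c = 1520238.50 mm³.
x_c = 2644628.50/24061.00 = 109.91 mm; y_c = 1520238.50/24061.00 = 63.18 mm.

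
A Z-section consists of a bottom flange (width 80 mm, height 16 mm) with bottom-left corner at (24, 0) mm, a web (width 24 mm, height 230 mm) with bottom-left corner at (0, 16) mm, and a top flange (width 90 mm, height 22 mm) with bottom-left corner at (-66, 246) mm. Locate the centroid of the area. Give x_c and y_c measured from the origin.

x_c = 12.14 mm, y_c = 141.48 mm

bottom flange: A = 80 × 16 = 1280.00, centroid at (64.00, 8.00).
web: A = 24 × 230 = 5520.00, centroid at (12.00, 131.00).
top flange: A = 90 × 22 = 1980.00, centroid at (-21.00, 257.00).
ΣA = 8780.00 mm²
ΣAx_c = (1280.00)(64.00) + (5520.00)(12.00) + (1980.00)(-21.00) = 106580.00 mm³
ΣAy_c = (1280.00)(8.00) + (5520.00)(131.00) + (1980.00)(257.00) = 1242220.00 mm³
x_c = 106580.00 / 8780.00 = 12.14 mm
y_c = 1242220.00 / 8780.00 = 141.48 mm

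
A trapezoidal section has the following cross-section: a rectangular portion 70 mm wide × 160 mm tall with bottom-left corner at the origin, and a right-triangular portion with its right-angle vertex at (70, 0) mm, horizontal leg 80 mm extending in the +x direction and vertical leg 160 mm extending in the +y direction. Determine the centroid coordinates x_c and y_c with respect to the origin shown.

x_c = 57.42 mm, y_c = 70.30 mm

Part | A | x̄ᵢ | ȳᵢ | A·x̄ᵢ | A·ȳᵢ
rectangular portion | 11200.00 | 35.00 | 80.00 | 392000.00 | 896000.00
triangular portion | 6400.00 | 96.67 | 53.33 | 618666.67 | 341333.33
Σ | 17600.00 |  |  | 1010666.67 | 1237333.33
x_c = 1010666.67 / 17600.00 = 57.42 mm
y_c = 1237333.33 / 17600.00 = 70.30 mm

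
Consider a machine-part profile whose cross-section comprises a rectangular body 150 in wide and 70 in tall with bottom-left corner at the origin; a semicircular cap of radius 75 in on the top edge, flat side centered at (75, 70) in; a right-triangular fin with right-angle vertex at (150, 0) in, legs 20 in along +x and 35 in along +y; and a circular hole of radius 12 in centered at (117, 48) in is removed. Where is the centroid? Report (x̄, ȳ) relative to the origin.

rectangular body: A = 150 × 70 = 10500.00, centroid at (75.00, 35.00).
semicircular top: A = ½π·75² = 8835.73, centroid at (75.00, 101.83).
triangular fin: A = ½·20·35 = 350.00, centroid at (156.67, 11.67).
hole: A = −π·12² = -452.39, centroid at (117.00, 48.00).
ΣA = 19233.34 in², ΣAx̄ = 1452083.48 in³, ΣAȳ = 1249619.70 in³.
x̄ = 1452083.48/19233.34 = 75.50 in; ȳ = 1249619.70/19233.34 = 64.97 in.

x̄ = 75.50 in, ȳ = 64.97 in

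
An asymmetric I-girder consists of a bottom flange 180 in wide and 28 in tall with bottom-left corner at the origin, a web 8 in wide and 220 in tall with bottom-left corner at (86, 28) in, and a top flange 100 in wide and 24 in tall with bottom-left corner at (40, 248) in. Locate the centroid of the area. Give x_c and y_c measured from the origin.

bottom flange: A = 180 × 28 = 5040.00, centroid at (90.00, 14.00).
web: A = 8 × 220 = 1760.00, centroid at (90.00, 138.00).
top flange: A = 100 × 24 = 2400.00, centroid at (90.00, 260.00).
ΣA = 9200.00 in²
ΣAx_c = (5040.00)(90.00) + (1760.00)(90.00) + (2400.00)(90.00) = 828000.00 in³
ΣAy_c = (5040.00)(14.00) + (1760.00)(138.00) + (2400.00)(260.00) = 937440.00 in³
x_c = 828000.00 / 9200.00 = 90.00 in
y_c = 937440.00 / 9200.00 = 101.90 in

x_c = 90.00 in, y_c = 101.90 in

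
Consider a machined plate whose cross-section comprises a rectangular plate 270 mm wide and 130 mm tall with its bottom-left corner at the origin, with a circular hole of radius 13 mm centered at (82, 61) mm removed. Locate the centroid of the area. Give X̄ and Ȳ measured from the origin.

X̄ = 135.81 mm, Ȳ = 65.06 mm

plate: A = 270 × 130 = 35100.00, centroid at (135.00, 65.00).
hole: A = −π·13² = -530.93, centroid at (82.00, 61.00).
ΣA = 34569.07 mm², ΣAX̄ = 4694963.81 mm³, ΣAȲ = 2249113.32 mm³.
X̄ = 4694963.81/34569.07 = 135.81 mm; Ȳ = 2249113.32/34569.07 = 65.06 mm.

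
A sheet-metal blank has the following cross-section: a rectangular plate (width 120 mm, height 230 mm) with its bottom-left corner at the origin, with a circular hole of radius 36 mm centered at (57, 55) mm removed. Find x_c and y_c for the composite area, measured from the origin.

Part | A | x̄ᵢ | ȳᵢ | A·x̄ᵢ | A·ȳᵢ
plate | 27600.00 | 60.00 | 115.00 | 1656000.00 | 3174000.00
hole | -4071.50 | 57.00 | 55.00 | -232075.73 | -223932.72
Σ | 23528.50 |  |  | 1423924.27 | 2950067.28
x_c = 1423924.27 / 23528.50 = 60.52 mm
y_c = 2950067.28 / 23528.50 = 125.38 mm

x_c = 60.52 mm, y_c = 125.38 mm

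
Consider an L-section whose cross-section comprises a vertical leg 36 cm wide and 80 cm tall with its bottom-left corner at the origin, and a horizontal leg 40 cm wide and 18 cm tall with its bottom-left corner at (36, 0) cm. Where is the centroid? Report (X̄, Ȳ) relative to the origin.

X̄ = 25.60 cm, Ȳ = 33.80 cm

Part | A | x̄ᵢ | ȳᵢ | A·x̄ᵢ | A·ȳᵢ
vertical leg | 2880.00 | 18.00 | 40.00 | 51840.00 | 115200.00
horizontal leg | 720.00 | 56.00 | 9.00 | 40320.00 | 6480.00
Σ | 3600.00 |  |  | 92160.00 | 121680.00
X̄ = 92160.00 / 3600.00 = 25.60 cm
Ȳ = 121680.00 / 3600.00 = 33.80 cm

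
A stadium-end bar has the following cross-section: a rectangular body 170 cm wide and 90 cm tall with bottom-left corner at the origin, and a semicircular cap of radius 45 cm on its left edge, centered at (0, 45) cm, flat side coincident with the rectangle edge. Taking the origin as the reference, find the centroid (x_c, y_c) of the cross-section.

x_c = 67.08 cm, y_c = 45.00 cm

Part | A | x̄ᵢ | ȳᵢ | A·x̄ᵢ | A·ȳᵢ
rectangular body | 15300.00 | 85.00 | 45.00 | 1300500.00 | 688500.00
semicircular end | 3180.86 | -19.10 | 45.00 | -60750.00 | 143138.82
Σ | 18480.86 |  |  | 1239750.00 | 831638.82
x_c = 1239750.00 / 18480.86 = 67.08 cm
y_c = 831638.82 / 18480.86 = 45.00 cm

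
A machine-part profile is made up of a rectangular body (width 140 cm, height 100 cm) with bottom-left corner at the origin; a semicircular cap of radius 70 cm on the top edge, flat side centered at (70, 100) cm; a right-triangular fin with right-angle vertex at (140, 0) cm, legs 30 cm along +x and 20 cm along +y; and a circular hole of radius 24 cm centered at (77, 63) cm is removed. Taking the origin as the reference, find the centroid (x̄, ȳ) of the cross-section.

x̄ = 70.56 cm, ȳ = 78.58 cm

rectangular body: A = 140 × 100 = 14000.00, centroid at (70.00, 50.00).
semicircular top: A = ½π·70² = 7696.90, centroid at (70.00, 129.71).
triangular fin: A = ½·30·20 = 300.00, centroid at (150.00, 6.67).
hole: A = −π·24² = -1809.56, centroid at (77.00, 63.00).
ΣA = 20187.34 cm², ΣAx̄ = 1424447.22 cm³, ΣAȳ = 1586354.75 cm³.
x̄ = 1424447.22/20187.34 = 70.56 cm; ȳ = 1586354.75/20187.34 = 78.58 cm.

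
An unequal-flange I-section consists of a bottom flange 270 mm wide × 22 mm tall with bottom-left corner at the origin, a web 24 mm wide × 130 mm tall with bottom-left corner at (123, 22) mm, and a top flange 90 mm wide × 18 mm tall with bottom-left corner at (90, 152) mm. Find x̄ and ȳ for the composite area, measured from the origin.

bottom flange: A = 270 × 22 = 5940.00, centroid at (135.00, 11.00).
web: A = 24 × 130 = 3120.00, centroid at (135.00, 87.00).
top flange: A = 90 × 18 = 1620.00, centroid at (135.00, 161.00).
ΣA = 10680.00 mm²
ΣAx̄ = (5940.00)(135.00) + (3120.00)(135.00) + (1620.00)(135.00) = 1441800.00 mm³
ΣAȳ = (5940.00)(11.00) + (3120.00)(87.00) + (1620.00)(161.00) = 597600.00 mm³
x̄ = 1441800.00 / 10680.00 = 135.00 mm
ȳ = 597600.00 / 10680.00 = 55.96 mm

x̄ = 135.00 mm, ȳ = 55.96 mm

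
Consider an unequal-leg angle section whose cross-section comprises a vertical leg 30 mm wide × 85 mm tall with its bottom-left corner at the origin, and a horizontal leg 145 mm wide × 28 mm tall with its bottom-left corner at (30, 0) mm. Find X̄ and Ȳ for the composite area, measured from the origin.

X̄ = 68.74 mm, Ȳ = 24.99 mm

Part | A | x̄ᵢ | ȳᵢ | A·x̄ᵢ | A·ȳᵢ
vertical leg | 2550.00 | 15.00 | 42.50 | 38250.00 | 108375.00
horizontal leg | 4060.00 | 102.50 | 14.00 | 416150.00 | 56840.00
Σ | 6610.00 |  |  | 454400.00 | 165215.00
X̄ = 454400.00 / 6610.00 = 68.74 mm
Ȳ = 165215.00 / 6610.00 = 24.99 mm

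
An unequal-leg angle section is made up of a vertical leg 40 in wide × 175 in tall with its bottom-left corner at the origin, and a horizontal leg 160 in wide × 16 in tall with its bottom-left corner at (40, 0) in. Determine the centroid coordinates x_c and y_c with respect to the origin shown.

x_c = 46.78 in, y_c = 66.21 in

Part | A | x̄ᵢ | ȳᵢ | A·x̄ᵢ | A·ȳᵢ
vertical leg | 7000.00 | 20.00 | 87.50 | 140000.00 | 612500.00
horizontal leg | 2560.00 | 120.00 | 8.00 | 307200.00 | 20480.00
Σ | 9560.00 |  |  | 447200.00 | 632980.00
x_c = 447200.00 / 9560.00 = 46.78 in
y_c = 632980.00 / 9560.00 = 66.21 in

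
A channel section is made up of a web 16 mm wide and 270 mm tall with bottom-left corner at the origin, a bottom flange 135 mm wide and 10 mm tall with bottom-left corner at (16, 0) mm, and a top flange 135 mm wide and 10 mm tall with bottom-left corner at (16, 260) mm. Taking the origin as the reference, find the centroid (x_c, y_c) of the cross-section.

web: A = 16 × 270 = 4320.00, centroid at (8.00, 135.00).
bottom flange: A = 135 × 10 = 1350.00, centroid at (83.50, 5.00).
top flange: A = 135 × 10 = 1350.00, centroid at (83.50, 265.00).
ΣA = 7020.00 mm²
ΣAx_c = (4320.00)(8.00) + (1350.00)(83.50) + (1350.00)(83.50) = 260010.00 mm³
ΣAy_c = (4320.00)(135.00) + (1350.00)(5.00) + (1350.00)(265.00) = 947700.00 mm³
x_c = 260010.00 / 7020.00 = 37.04 mm
y_c = 947700.00 / 7020.00 = 135.00 mm

x_c = 37.04 mm, y_c = 135.00 mm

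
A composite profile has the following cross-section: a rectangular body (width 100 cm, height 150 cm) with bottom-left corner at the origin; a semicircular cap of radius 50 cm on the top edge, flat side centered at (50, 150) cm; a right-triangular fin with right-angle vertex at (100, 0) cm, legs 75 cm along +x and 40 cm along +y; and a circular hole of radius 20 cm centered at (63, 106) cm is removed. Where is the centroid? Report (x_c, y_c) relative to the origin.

x_c = 55.02 cm, y_c = 87.85 cm

rectangular body: A = 100 × 150 = 15000.00, centroid at (50.00, 75.00).
semicircular top: A = ½π·50² = 3926.99, centroid at (50.00, 171.22).
triangular fin: A = ½·75·40 = 1500.00, centroid at (125.00, 13.33).
hole: A = −π·20² = -1256.64, centroid at (63.00, 106.00).
ΣA = 19170.35 cm²
ΣAx_c = (15000.00)(50.00) + (3926.99)(50.00) + (1500.00)(125.00) + (-1256.64)(63.00) = 1054681.41 cm³
ΣAy_c = (15000.00)(75.00) + (3926.99)(171.22) + (1500.00)(13.33) + (-1256.64)(106.00) = 1684178.43 cm³
x_c = 1054681.41 / 19170.35 = 55.02 cm
y_c = 1684178.43 / 19170.35 = 87.85 cm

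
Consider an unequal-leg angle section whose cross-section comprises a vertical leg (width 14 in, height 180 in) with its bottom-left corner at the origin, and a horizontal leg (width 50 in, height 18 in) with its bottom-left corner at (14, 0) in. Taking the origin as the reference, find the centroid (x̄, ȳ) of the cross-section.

x̄ = 15.42 in, ȳ = 68.68 in

vertical leg: A = 14 × 180 = 2520.00, centroid at (7.00, 90.00).
horizontal leg: A = 50 × 18 = 900.00, centroid at (39.00, 9.00).
ΣA = 3420.00 in²
ΣAx̄ = (2520.00)(7.00) + (900.00)(39.00) = 52740.00 in³
ΣAȳ = (2520.00)(90.00) + (900.00)(9.00) = 234900.00 in³
x̄ = 52740.00 / 3420.00 = 15.42 in
ȳ = 234900.00 / 3420.00 = 68.68 in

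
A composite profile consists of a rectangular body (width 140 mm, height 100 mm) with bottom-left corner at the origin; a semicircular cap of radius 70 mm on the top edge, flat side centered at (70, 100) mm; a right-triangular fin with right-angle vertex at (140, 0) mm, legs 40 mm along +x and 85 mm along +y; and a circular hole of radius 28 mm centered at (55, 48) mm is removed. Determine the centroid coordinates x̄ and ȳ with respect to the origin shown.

x̄ = 78.53 mm, ȳ = 77.78 mm

rectangular body: A = 140 × 100 = 14000.00, centroid at (70.00, 50.00).
semicircular top: A = ½π·70² = 7696.90, centroid at (70.00, 129.71).
triangular fin: A = ½·40·85 = 1700.00, centroid at (153.33, 28.33).
hole: A = −π·28² = -2463.01, centroid at (55.00, 48.00).
ΣA = 20933.89 mm², ΣAx̄ = 1643984.33 mm³, ΣAȳ = 1628299.12 mm³.
x̄ = 1643984.33/20933.89 = 78.53 mm; ȳ = 1628299.12/20933.89 = 77.78 mm.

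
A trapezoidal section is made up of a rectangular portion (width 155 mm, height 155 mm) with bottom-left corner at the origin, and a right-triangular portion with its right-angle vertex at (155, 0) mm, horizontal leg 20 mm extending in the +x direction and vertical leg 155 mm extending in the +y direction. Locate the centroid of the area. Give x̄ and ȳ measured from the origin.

rectangular portion: A = 155 × 155 = 24025.00, centroid at (77.50, 77.50).
triangular portion: A = ½·20·155 = 1550.00, centroid at (161.67, 51.67).
ΣA = 25575.00 mm²
ΣAx̄ = (24025.00)(77.50) + (1550.00)(161.67) = 2112520.83 mm³
ΣAȳ = (24025.00)(77.50) + (1550.00)(51.67) = 1942020.83 mm³
x̄ = 2112520.83 / 25575.00 = 82.60 mm
ȳ = 1942020.83 / 25575.00 = 75.93 mm

x̄ = 82.60 mm, ȳ = 75.93 mm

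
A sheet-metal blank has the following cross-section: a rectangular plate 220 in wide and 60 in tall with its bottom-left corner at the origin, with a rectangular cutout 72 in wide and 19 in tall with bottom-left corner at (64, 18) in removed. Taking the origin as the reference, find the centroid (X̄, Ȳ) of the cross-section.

plate: A = 220 × 60 = 13200.00, centroid at (110.00, 30.00).
hole: A = −(72 × 19) = -1368.00, centroid at (100.00, 27.50).
ΣA = 11832.00 in², ΣAX̄ = 1315200.00 in³, ΣAȲ = 358380.00 in³.
X̄ = 1315200.00/11832.00 = 111.16 in; Ȳ = 358380.00/11832.00 = 30.29 in.

X̄ = 111.16 in, Ȳ = 30.29 in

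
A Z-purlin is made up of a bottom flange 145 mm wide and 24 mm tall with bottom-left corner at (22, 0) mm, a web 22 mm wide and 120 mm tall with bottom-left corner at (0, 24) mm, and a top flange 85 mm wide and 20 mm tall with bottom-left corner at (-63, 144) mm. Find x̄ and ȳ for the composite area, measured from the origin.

x̄ = 41.31 mm, ȳ = 67.18 mm

Part | A | x̄ᵢ | ȳᵢ | A·x̄ᵢ | A·ȳᵢ
bottom flange | 3480.00 | 94.50 | 12.00 | 328860.00 | 41760.00
web | 2640.00 | 11.00 | 84.00 | 29040.00 | 221760.00
top flange | 1700.00 | -20.50 | 154.00 | -34850.00 | 261800.00
Σ | 7820.00 |  |  | 323050.00 | 525320.00
x̄ = 323050.00 / 7820.00 = 41.31 mm
ȳ = 525320.00 / 7820.00 = 67.18 mm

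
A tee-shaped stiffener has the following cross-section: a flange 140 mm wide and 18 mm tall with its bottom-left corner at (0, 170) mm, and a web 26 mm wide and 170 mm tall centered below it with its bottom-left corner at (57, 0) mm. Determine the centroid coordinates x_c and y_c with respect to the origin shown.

web: A = 26 × 170 = 4420.00, centroid at (70.00, 85.00).
flange: A = 140 × 18 = 2520.00, centroid at (70.00, 179.00).
ΣA = 6940.00 mm²
ΣAx_c = (4420.00)(70.00) + (2520.00)(70.00) = 485800.00 mm³
ΣAy_c = (4420.00)(85.00) + (2520.00)(179.00) = 826780.00 mm³
x_c = 485800.00 / 6940.00 = 70.00 mm
y_c = 826780.00 / 6940.00 = 119.13 mm

x_c = 70.00 mm, y_c = 119.13 mm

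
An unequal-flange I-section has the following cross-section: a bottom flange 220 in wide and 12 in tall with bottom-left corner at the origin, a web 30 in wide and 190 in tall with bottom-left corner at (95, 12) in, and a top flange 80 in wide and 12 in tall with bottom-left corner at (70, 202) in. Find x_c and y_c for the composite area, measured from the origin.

bottom flange: A = 220 × 12 = 2640.00, centroid at (110.00, 6.00).
web: A = 30 × 190 = 5700.00, centroid at (110.00, 107.00).
top flange: A = 80 × 12 = 960.00, centroid at (110.00, 208.00).
ΣA = 9300.00 in²
ΣAx_c = (2640.00)(110.00) + (5700.00)(110.00) + (960.00)(110.00) = 1023000.00 in³
ΣAy_c = (2640.00)(6.00) + (5700.00)(107.00) + (960.00)(208.00) = 825420.00 in³
x_c = 1023000.00 / 9300.00 = 110.00 in
y_c = 825420.00 / 9300.00 = 88.75 in

x_c = 110.00 in, y_c = 88.75 in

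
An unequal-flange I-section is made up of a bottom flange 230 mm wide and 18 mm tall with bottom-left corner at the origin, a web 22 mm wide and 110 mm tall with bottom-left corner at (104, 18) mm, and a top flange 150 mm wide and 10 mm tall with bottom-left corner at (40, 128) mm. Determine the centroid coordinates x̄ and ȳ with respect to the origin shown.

x̄ = 115.00 mm, ȳ = 51.29 mm

bottom flange: A = 230 × 18 = 4140.00, centroid at (115.00, 9.00).
web: A = 22 × 110 = 2420.00, centroid at (115.00, 73.00).
top flange: A = 150 × 10 = 1500.00, centroid at (115.00, 133.00).
ΣA = 8060.00 mm², ΣAx̄ = 926900.00 mm³, ΣAȳ = 413420.00 mm³.
x̄ = 926900.00/8060.00 = 115.00 mm; ȳ = 413420.00/8060.00 = 51.29 mm.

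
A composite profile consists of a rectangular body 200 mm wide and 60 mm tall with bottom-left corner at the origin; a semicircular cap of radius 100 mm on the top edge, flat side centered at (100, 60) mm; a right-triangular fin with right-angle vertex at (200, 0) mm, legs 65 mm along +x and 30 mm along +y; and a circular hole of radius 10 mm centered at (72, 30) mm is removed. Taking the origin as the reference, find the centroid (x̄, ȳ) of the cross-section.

x̄ = 104.49 mm, ȳ = 69.42 mm

rectangular body: A = 200 × 60 = 12000.00, centroid at (100.00, 30.00).
semicircular top: A = ½π·100² = 15707.96, centroid at (100.00, 102.44).
triangular fin: A = ½·65·30 = 975.00, centroid at (221.67, 10.00).
hole: A = −π·10² = -314.16, centroid at (72.00, 30.00).
ΣA = 28368.80 mm²
ΣAx̄ = (12000.00)(100.00) + (15707.96)(100.00) + (975.00)(221.67) + (-314.16)(72.00) = 2964301.86 mm³
ΣAȳ = (12000.00)(30.00) + (15707.96)(102.44) + (975.00)(10.00) + (-314.16)(30.00) = 1969469.68 mm³
x̄ = 2964301.86 / 28368.80 = 104.49 mm
ȳ = 1969469.68 / 28368.80 = 69.42 mm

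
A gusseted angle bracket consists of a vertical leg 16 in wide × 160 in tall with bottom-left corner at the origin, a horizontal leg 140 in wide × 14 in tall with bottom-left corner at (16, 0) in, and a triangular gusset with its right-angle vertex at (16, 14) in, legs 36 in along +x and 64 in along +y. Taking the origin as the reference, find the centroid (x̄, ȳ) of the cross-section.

x̄ = 39.02 in, ȳ = 45.70 in

vertical leg: A = 16 × 160 = 2560.00, centroid at (8.00, 80.00).
horizontal leg: A = 140 × 14 = 1960.00, centroid at (86.00, 7.00).
gusset: A = ½·36·64 = 1152.00, centroid at (28.00, 35.33).
ΣA = 5672.00 in²
ΣAx̄ = (2560.00)(8.00) + (1960.00)(86.00) + (1152.00)(28.00) = 221296.00 in³
ΣAȳ = (2560.00)(80.00) + (1960.00)(7.00) + (1152.00)(35.33) = 259224.00 in³
x̄ = 221296.00 / 5672.00 = 39.02 in
ȳ = 259224.00 / 5672.00 = 45.70 in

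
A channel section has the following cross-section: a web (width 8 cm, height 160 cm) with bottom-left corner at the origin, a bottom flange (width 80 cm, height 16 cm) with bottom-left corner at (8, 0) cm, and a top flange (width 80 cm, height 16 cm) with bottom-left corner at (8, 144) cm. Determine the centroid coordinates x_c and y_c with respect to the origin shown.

x_c = 33.33 cm, y_c = 80.00 cm

web: A = 8 × 160 = 1280.00, centroid at (4.00, 80.00).
bottom flange: A = 80 × 16 = 1280.00, centroid at (48.00, 8.00).
top flange: A = 80 × 16 = 1280.00, centroid at (48.00, 152.00).
ΣA = 3840.00 cm²
ΣAx_c = (1280.00)(4.00) + (1280.00)(48.00) + (1280.00)(48.00) = 128000.00 cm³
ΣAy_c = (1280.00)(80.00) + (1280.00)(8.00) + (1280.00)(152.00) = 307200.00 cm³
x_c = 128000.00 / 3840.00 = 33.33 cm
y_c = 307200.00 / 3840.00 = 80.00 cm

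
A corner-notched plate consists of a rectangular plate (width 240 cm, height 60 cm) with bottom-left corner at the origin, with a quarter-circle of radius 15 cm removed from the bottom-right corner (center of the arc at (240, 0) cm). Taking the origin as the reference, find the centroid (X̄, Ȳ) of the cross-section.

X̄ = 118.59 cm, Ȳ = 30.29 cm

plate: A = 240 × 60 = 14400.00, centroid at (120.00, 30.00).
removed quarter-circle: A = −¼π·15² = -176.71, centroid at (233.63, 6.37).
ΣA = 14223.29 cm², ΣAX̄ = 1686713.50 cm³, ΣAȲ = 430875.00 cm³.
X̄ = 1686713.50/14223.29 = 118.59 cm; Ȳ = 430875.00/14223.29 = 30.29 cm.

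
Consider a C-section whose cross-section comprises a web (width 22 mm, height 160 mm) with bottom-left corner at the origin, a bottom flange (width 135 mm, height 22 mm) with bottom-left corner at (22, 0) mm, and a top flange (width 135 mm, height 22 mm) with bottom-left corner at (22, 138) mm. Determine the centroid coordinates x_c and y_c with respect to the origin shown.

web: A = 22 × 160 = 3520.00, centroid at (11.00, 80.00).
bottom flange: A = 135 × 22 = 2970.00, centroid at (89.50, 11.00).
top flange: A = 135 × 22 = 2970.00, centroid at (89.50, 149.00).
ΣA = 9460.00 mm²
ΣAx_c = (3520.00)(11.00) + (2970.00)(89.50) + (2970.00)(89.50) = 570350.00 mm³
ΣAy_c = (3520.00)(80.00) + (2970.00)(11.00) + (2970.00)(149.00) = 756800.00 mm³
x_c = 570350.00 / 9460.00 = 60.29 mm
y_c = 756800.00 / 9460.00 = 80.00 mm

x_c = 60.29 mm, y_c = 80.00 mm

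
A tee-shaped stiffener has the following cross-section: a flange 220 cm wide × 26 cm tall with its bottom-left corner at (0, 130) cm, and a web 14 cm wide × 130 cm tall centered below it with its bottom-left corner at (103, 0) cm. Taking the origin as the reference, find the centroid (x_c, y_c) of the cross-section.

x_c = 110.00 cm, y_c = 124.17 cm

web: A = 14 × 130 = 1820.00, centroid at (110.00, 65.00).
flange: A = 220 × 26 = 5720.00, centroid at (110.00, 143.00).
ΣA = 7540.00 cm²
ΣAx_c = (1820.00)(110.00) + (5720.00)(110.00) = 829400.00 cm³
ΣAy_c = (1820.00)(65.00) + (5720.00)(143.00) = 936260.00 cm³
x_c = 829400.00 / 7540.00 = 110.00 cm
y_c = 936260.00 / 7540.00 = 124.17 cm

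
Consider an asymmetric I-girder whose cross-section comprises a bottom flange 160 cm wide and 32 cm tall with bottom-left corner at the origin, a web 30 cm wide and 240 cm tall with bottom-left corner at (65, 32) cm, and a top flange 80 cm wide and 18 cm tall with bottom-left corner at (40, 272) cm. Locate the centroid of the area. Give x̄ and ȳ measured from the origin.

bottom flange: A = 160 × 32 = 5120.00, centroid at (80.00, 16.00).
web: A = 30 × 240 = 7200.00, centroid at (80.00, 152.00).
top flange: A = 80 × 18 = 1440.00, centroid at (80.00, 281.00).
ΣA = 13760.00 cm², ΣAx̄ = 1100800.00 cm³, ΣAȳ = 1580960.00 cm³.
x̄ = 1100800.00/13760.00 = 80.00 cm; ȳ = 1580960.00/13760.00 = 114.90 cm.

x̄ = 80.00 cm, ȳ = 114.90 cm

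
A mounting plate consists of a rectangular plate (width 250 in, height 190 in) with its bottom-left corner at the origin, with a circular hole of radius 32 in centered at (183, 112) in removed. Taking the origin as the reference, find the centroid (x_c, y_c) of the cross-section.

plate: A = 250 × 190 = 47500.00, centroid at (125.00, 95.00).
hole: A = −π·32² = -3216.99, centroid at (183.00, 112.00).
ΣA = 44283.01 in², ΣAx_c = 5348790.67 in³, ΣAy_c = 4152197.02 in³.
x_c = 5348790.67/44283.01 = 120.79 in; y_c = 4152197.02/44283.01 = 93.77 in.

x_c = 120.79 in, y_c = 93.77 in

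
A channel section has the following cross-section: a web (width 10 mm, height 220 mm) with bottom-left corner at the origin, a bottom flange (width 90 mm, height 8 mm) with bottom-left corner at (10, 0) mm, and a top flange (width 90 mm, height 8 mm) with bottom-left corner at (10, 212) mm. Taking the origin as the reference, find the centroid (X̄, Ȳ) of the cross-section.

Part | A | x̄ᵢ | ȳᵢ | A·x̄ᵢ | A·ȳᵢ
web | 2200.00 | 5.00 | 110.00 | 11000.00 | 242000.00
bottom flange | 720.00 | 55.00 | 4.00 | 39600.00 | 2880.00
top flange | 720.00 | 55.00 | 216.00 | 39600.00 | 155520.00
Σ | 3640.00 |  |  | 90200.00 | 400400.00
X̄ = 90200.00 / 3640.00 = 24.78 mm
Ȳ = 400400.00 / 3640.00 = 110.00 mm

X̄ = 24.78 mm, Ȳ = 110.00 mm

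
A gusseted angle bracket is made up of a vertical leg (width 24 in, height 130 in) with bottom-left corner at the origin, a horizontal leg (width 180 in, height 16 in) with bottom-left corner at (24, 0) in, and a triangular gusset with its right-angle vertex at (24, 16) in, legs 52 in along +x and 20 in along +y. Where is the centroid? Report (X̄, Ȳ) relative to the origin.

X̄ = 59.39 in, Ȳ = 36.45 in

vertical leg: A = 24 × 130 = 3120.00, centroid at (12.00, 65.00).
horizontal leg: A = 180 × 16 = 2880.00, centroid at (114.00, 8.00).
gusset: A = ½·52·20 = 520.00, centroid at (41.33, 22.67).
ΣA = 6520.00 in²
ΣAX̄ = (3120.00)(12.00) + (2880.00)(114.00) + (520.00)(41.33) = 387253.33 in³
ΣAȲ = (3120.00)(65.00) + (2880.00)(8.00) + (520.00)(22.67) = 237626.67 in³
X̄ = 387253.33 / 6520.00 = 59.39 in
Ȳ = 237626.67 / 6520.00 = 36.45 in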